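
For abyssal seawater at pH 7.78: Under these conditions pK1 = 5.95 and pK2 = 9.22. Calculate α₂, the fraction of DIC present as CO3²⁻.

α₂ = 1 / (1 + [H⁺]/K2 + [H⁺]²/(K1K2)) = 1 / (1 + 10^+1.44 + 10^-0.39)
   = 1 / (1 + 27.542 + 0.40738) = 1/28.950 = 0.03454

α₂ = 0.0345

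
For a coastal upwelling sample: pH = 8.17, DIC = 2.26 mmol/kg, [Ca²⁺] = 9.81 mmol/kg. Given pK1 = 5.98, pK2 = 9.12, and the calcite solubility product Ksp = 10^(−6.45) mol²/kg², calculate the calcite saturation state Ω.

Ω = 6.27

α₂ = 1 / (1 + [H⁺]/K2 + [H⁺]²/(K1K2)) = 1 / (1 + 10^+0.95 + 10^-1.24)
   = 1 / (1 + 8.9125 + 0.057544) = 1/9.9701 = 0.1003
[CO3²⁻] = α₂ × DIC = 0.1003 × 2.26 = 0.2267 mmol/kg
Ksp = 10^(−6.45) = 3.548×10^-7
Ω = [Ca²⁺][CO3²⁻]/Ksp = (9.81×10^-3)(2.267×10^-4) / 3.548×10^-7 = 6.27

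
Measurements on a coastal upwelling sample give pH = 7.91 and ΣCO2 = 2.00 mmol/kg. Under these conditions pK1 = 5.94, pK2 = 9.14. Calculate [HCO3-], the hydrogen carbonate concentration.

α₁ = 1 / (1 + [H⁺]/K1 + K2/[H⁺]) = 1 / (1 + 10^-1.97 + 10^-1.23)
   = 1 / (1 + 0.010715 + 0.058884) = 1/1.0696 = 0.9349
[HCO3⁻] = α₁ × DIC = 0.9349 × 2.00 = 1.87 mmol/kg

[HCO3⁻] = 1.87 mmol/kg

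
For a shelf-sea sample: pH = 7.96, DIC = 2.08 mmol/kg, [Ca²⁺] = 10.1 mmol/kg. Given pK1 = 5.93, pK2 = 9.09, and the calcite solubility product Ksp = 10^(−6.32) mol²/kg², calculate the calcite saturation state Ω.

α₂ = 1 / (1 + [H⁺]/K2 + [H⁺]²/(K1K2)) = 1 / (1 + 10^+1.13 + 10^-0.90)
   = 1 / (1 + 13.490 + 0.12589) = 1/14.616 = 0.06842
[CO3²⁻] = α₂ × DIC = 0.06842 × 2.08 = 0.1423 mmol/kg
Ksp = 10^(−6.32) = 4.786×10^-7
Ω = [Ca²⁺][CO3²⁻]/Ksp = (10.1×10^-3)(1.423×10^-4) / 4.786×10^-7 = 3.00

Ω = 3.00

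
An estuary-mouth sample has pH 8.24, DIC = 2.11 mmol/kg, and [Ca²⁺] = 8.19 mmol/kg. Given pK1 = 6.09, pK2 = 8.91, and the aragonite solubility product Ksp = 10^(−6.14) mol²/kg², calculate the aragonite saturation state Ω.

α₂ = 1 / (1 + [H⁺]/K2 + [H⁺]²/(K1K2)) = 1 / (1 + 10^+0.67 + 10^-1.48)
   = 1 / (1 + 4.6774 + 0.033113) = 1/5.7105 = 0.1751
[CO3²⁻] = α₂ × DIC = 0.1751 × 2.11 = 0.3695 mmol/kg
Ksp = 10^(−6.14) = 7.244×10^-7
Ω = [Ca²⁺][CO3²⁻]/Ksp = (8.19×10^-3)(3.695×10^-4) / 7.244×10^-7 = 4.18

Ω = 4.18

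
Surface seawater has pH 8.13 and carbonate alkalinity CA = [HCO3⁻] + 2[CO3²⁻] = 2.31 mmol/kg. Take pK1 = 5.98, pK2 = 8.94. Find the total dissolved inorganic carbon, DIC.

DIC = 2.05 mmol/kg

CA = [HCO3⁻] + 2[CO3²⁻] = (α₁ + 2α₂)·DIC
At pH 8.13: [H⁺]/K1 = 10^-2.15 = 0.0070795, K2/[H⁺] = 10^-0.81 = 0.15488
α₁ = 1/(1 + 0.0070795 + 0.15488) = 1/1.1620 = 0.8606; α₂ = α₁·K2/[H⁺] = 0.1333
α₁ + 2α₂ = 1.1272
DIC = CA / (α₁ + 2α₂) = 2.31 / 1.1272 = 2.05 mmol/kg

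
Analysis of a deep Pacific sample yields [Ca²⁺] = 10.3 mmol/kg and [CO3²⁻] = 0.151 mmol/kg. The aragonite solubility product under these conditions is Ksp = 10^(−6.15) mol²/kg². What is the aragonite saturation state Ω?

Ω = 2.20

Ksp = 10^(−6.15) = 7.079×10^-7
Ω = [Ca²⁺][CO3²⁻]/Ksp = (10.3×10^-3)(0.151×10^-3) / 7.079×10^-7 = 2.20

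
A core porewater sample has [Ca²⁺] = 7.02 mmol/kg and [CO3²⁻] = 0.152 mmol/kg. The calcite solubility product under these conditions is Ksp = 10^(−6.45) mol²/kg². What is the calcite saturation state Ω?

Ksp = 10^(−6.45) = 3.548×10^-7
Ω = [Ca²⁺][CO3²⁻]/Ksp = (7.02×10^-3)(0.152×10^-3) / 3.548×10^-7 = 3.01

Ω = 3.01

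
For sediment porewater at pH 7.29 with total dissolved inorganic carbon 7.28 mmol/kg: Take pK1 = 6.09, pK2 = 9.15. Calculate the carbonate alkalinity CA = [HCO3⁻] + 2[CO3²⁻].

CA = [HCO3⁻] + 2[CO3²⁻] = (α₁ + 2α₂)·DIC
At pH 7.29: [H⁺]/K1 = 10^-1.20 = 0.063096, K2/[H⁺] = 10^-1.86 = 0.013804
α₁ = 1/(1 + 0.063096 + 0.013804) = 1/1.0769 = 0.9286; α₂ = α₁·K2/[H⁺] = 0.01282
α₁ + 2α₂ = 0.9542
CA = 0.9542 × 7.28 = 6.95 mmol/kg

CA = 6.95 mmol/kg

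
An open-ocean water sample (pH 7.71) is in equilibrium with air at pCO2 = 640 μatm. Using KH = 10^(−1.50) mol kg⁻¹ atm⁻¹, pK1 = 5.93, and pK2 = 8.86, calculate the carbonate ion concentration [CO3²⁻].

[CO2*] = KH · pCO2 = 10^(−1.50) × 640×10^-6 = 2.024×10^-5 mol/kg
α₀ = 1/(1 + K1/[H⁺] + K1K2/[H⁺]²) = 1/(1 + 10^+1.78 + 10^+0.63) = 0.01526
DIC = [CO2*]/α₀ = 2.024×10^-5 / 0.01526 = 1.326 mmol/kg
[CO3²⁻] = α₂·DIC; α₂ = 0.06511, so [CO3²⁻] = 0.06511 × 1.326 = 0.0863 mmol/kg

[CO3²⁻] = 0.0863 mmol/kg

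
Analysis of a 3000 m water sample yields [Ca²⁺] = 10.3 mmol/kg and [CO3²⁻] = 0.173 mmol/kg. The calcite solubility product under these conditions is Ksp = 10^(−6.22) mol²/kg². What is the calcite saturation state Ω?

Ω = 2.96

Ksp = 10^(−6.22) = 6.026×10^-7
Ω = [Ca²⁺][CO3²⁻]/Ksp = (10.3×10^-3)(0.173×10^-3) / 6.026×10^-7 = 2.96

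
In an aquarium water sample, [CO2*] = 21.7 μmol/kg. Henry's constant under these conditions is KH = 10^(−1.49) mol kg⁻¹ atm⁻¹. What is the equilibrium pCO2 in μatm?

KH = 10^(−1.49) = 3.236×10^-2 mol kg⁻¹ atm⁻¹
pCO2 = [CO2*]/KH = 21.7×10^-6 / 3.236×10^-2 = 6.71×10^-4 atm = 671 μatm

pCO2 = 671 μatm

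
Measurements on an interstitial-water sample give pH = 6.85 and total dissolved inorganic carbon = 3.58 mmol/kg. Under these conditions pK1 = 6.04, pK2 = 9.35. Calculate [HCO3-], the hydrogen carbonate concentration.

α₁ = 1 / (1 + [H⁺]/K1 + K2/[H⁺]) = 1 / (1 + 10^-0.81 + 10^-2.50)
   = 1 / (1 + 0.15488 + 0.0031623) = 1/1.1580 = 0.8635
[HCO3⁻] = α₁ × DIC = 0.8635 × 3.58 = 3.09 mmol/kg

[HCO3⁻] = 3.09 mmol/kg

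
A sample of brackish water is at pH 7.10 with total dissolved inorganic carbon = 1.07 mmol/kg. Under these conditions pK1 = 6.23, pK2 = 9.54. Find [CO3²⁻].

α₂ = 1 / (1 + [H⁺]/K2 + [H⁺]²/(K1K2)) = 1 / (1 + 10^+2.44 + 10^+1.57)
   = 1 / (1 + 275.42 + 37.154) = 1/313.58 = 0.003189
[CO3²⁻] = α₂ × DIC = 0.003189 × 1.07 = 0.00341 mmol/kg = 3.41 μmol/kg

[CO3²⁻] = 3.41 μmol/kg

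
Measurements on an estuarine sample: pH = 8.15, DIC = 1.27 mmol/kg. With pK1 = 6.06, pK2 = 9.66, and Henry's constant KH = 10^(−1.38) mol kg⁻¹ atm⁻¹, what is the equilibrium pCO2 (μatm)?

pCO2 = 238 μatm

α₀ = 1 / (1 + K1/[H⁺] + K1K2/[H⁺]²) = 1 / (1 + 10^+2.09 + 10^+0.58)
   = 1 / (1 + 123.03 + 3.8019) = 1/127.83 = 0.007823
[CO2*] = α₀ × DIC = 0.007823 × 1.27 = 0.009935 mmol/kg = 9.935 μmol/kg
pCO2 = [CO2*]/KH = 9.935×10^-6 / 4.169×10^-2 = 238 μatm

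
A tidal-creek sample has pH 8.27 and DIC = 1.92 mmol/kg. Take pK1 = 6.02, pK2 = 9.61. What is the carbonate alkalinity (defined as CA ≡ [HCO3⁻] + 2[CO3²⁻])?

CA = [HCO3⁻] + 2[CO3²⁻] = (α₁ + 2α₂)·DIC
At pH 8.27: [H⁺]/K1 = 10^-2.25 = 0.0056234, K2/[H⁺] = 10^-1.34 = 0.045709
α₁ = 1/(1 + 0.0056234 + 0.045709) = 1/1.0513 = 0.9512; α₂ = α₁·K2/[H⁺] = 0.04348
α₁ + 2α₂ = 1.0381
CA = 1.0381 × 1.92 = 1.99 mmol/kg

CA = 1.99 mmol/kg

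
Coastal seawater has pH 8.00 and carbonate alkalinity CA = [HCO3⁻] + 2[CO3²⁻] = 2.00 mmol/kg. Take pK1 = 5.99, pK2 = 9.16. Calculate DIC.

DIC = 1.90 mmol/kg

CA = [HCO3⁻] + 2[CO3²⁻] = (α₁ + 2α₂)·DIC
At pH 8.00: [H⁺]/K1 = 10^-2.01 = 0.0097724, K2/[H⁺] = 10^-1.16 = 0.069183
α₁ = 1/(1 + 0.0097724 + 0.069183) = 1/1.0790 = 0.9268; α₂ = α₁·K2/[H⁺] = 0.06412
α₁ + 2α₂ = 1.0551
DIC = CA / (α₁ + 2α₂) = 2.00 / 1.0551 = 1.90 mmol/kg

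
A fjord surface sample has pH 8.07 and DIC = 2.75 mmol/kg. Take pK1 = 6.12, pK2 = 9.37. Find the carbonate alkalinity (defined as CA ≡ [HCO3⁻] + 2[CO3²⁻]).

CA = [HCO3⁻] + 2[CO3²⁻] = (α₁ + 2α₂)·DIC
At pH 8.07: [H⁺]/K1 = 10^-1.95 = 0.011220, K2/[H⁺] = 10^-1.30 = 0.050119
α₁ = 1/(1 + 0.011220 + 0.050119) = 1/1.0613 = 0.9422; α₂ = α₁·K2/[H⁺] = 0.04722
α₁ + 2α₂ = 1.0367
CA = 1.0367 × 2.75 = 2.85 mmol/kg

CA = 2.85 mmol/kg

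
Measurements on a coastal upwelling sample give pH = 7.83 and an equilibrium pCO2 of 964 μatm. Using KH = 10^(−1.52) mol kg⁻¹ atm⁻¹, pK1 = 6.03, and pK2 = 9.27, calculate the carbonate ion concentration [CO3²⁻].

[CO3²⁻] = 0.0667 mmol/kg

[CO2*] = KH · pCO2 = 10^(−1.52) × 964×10^-6 = 2.911×10^-5 mol/kg
α₀ = 1/(1 + K1/[H⁺] + K1K2/[H⁺]²) = 1/(1 + 10^+1.80 + 10^+0.36) = 0.01506
DIC = [CO2*]/α₀ = 2.911×10^-5 / 0.01506 = 1.933 mmol/kg
[CO3²⁻] = α₂·DIC; α₂ = 0.03451, so [CO3²⁻] = 0.03451 × 1.933 = 0.0667 mmol/kg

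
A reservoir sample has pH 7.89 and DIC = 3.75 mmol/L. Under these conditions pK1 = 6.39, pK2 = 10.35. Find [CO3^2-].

α₂ = 1 / (1 + [H⁺]/K2 + [H⁺]²/(K1K2)) = 1 / (1 + 10^+2.46 + 10^+0.96)
   = 1 / (1 + 288.40 + 9.1201) = 1/298.52 = 0.003350
[CO3²⁻] = α₂ × DIC = 0.003350 × 3.75 = 0.0126 mmol/L = 12.6 μmol/L

[CO3²⁻] = 12.6 μmol/L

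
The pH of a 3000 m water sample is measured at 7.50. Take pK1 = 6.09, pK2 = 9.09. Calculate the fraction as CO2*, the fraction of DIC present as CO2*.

α₀ = 0.0365

α₀ = 1 / (1 + K1/[H⁺] + K1K2/[H⁺]²) = 1 / (1 + 10^+1.41 + 10^-0.18)
   = 1 / (1 + 25.704 + 0.66069) = 1/27.365 = 0.03654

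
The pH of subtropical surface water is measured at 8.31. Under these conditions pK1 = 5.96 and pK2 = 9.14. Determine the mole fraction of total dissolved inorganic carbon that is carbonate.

α₂ = 1 / (1 + [H⁺]/K2 + [H⁺]²/(K1K2)) = 1 / (1 + 10^+0.83 + 10^-1.52)
   = 1 / (1 + 6.7608 + 0.030200) = 1/7.7910 = 0.1284

α₂ = 0.128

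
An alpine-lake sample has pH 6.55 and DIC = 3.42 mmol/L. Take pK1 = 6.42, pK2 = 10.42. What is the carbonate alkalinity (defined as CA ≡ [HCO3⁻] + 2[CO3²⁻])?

CA = [HCO3⁻] + 2[CO3²⁻] = (α₁ + 2α₂)·DIC
At pH 6.55: [H⁺]/K1 = 10^-0.13 = 0.74131, K2/[H⁺] = 10^-3.87 = 0.00013490
α₁ = 1/(1 + 0.74131 + 0.00013490) = 1/1.7414 = 0.5742; α₂ = α₁·K2/[H⁺] = 7.746×10^-5
α₁ + 2α₂ = 0.5744
CA = 0.5744 × 3.42 = 1.96 mmol/L

CA = 1.96 mmol/L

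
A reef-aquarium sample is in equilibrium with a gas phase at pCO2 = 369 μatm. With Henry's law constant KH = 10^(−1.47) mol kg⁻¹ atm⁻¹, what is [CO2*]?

[CO2*] = 12.5 μmol/kg

KH = 10^(−1.47) = 3.388×10^-2 mol kg⁻¹ atm⁻¹
[CO2*] = KH · pCO2 = 3.388×10^-2 × 369×10^-6 atm = 1.25×10^-5 mol/kg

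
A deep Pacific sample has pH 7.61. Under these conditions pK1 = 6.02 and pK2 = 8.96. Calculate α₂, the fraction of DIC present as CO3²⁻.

α₂ = 1 / (1 + [H⁺]/K2 + [H⁺]²/(K1K2)) = 1 / (1 + 10^+1.35 + 10^-0.24)
   = 1 / (1 + 22.387 + 0.57544) = 1/23.963 = 0.04173

α₂ = 0.0417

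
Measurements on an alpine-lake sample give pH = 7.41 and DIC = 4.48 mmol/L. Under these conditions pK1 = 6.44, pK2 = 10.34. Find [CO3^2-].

α₂ = 1 / (1 + [H⁺]/K2 + [H⁺]²/(K1K2)) = 1 / (1 + 10^+2.93 + 10^+1.96)
   = 1 / (1 + 851.14 + 91.201) = 1/943.34 = 0.001060
[CO3²⁻] = α₂ × DIC = 0.001060 × 4.48 = 0.00475 mmol/L = 4.75 μmol/L

[CO3²⁻] = 4.75 μmol/L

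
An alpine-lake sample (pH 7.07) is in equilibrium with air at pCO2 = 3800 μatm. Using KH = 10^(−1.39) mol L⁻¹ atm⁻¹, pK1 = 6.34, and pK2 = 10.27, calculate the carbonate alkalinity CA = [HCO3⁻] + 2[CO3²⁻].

CA = 0.832 mmol/L

[CO2*] = KH · pCO2 = 10^(−1.39) × 3800×10^-6 = 1.548×10^-4 mol/L
α₀ = 1/(1 + K1/[H⁺] + K1K2/[H⁺]²) = 1/(1 + 10^+0.73 + 10^-2.47) = 0.1569
DIC = [CO2*]/α₀ = 1.548×10^-4 / 0.1569 = 0.9867 mmol/L
CA = (α₁ + 2α₂)·DIC = (0.8426 + 2×0.0005316) × 0.9867 = 0.832 mmol/L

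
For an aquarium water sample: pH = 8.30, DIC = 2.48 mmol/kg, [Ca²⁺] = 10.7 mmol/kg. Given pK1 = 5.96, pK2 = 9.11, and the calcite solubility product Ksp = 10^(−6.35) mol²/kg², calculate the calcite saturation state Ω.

Ω = 7.94

α₂ = 1 / (1 + [H⁺]/K2 + [H⁺]²/(K1K2)) = 1 / (1 + 10^+0.81 + 10^-1.53)
   = 1 / (1 + 6.4565 + 0.029512) = 1/7.4861 = 0.1336
[CO3²⁻] = α₂ × DIC = 0.1336 × 2.48 = 0.3313 mmol/kg
Ksp = 10^(−6.35) = 4.467×10^-7
Ω = [Ca²⁺][CO3²⁻]/Ksp = (10.7×10^-3)(3.313×10^-4) / 4.467×10^-7 = 7.94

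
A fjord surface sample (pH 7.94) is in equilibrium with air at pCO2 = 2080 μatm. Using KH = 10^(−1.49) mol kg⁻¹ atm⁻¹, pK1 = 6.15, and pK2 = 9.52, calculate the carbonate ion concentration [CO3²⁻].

[CO3²⁻] = 0.109 mmol/kg

[CO2*] = KH · pCO2 = 10^(−1.49) × 2080×10^-6 = 6.731×10^-5 mol/kg
α₀ = 1/(1 + K1/[H⁺] + K1K2/[H⁺]²) = 1/(1 + 10^+1.79 + 10^+0.21) = 0.01556
DIC = [CO2*]/α₀ = 6.731×10^-5 / 0.01556 = 4.327 mmol/kg
[CO3²⁻] = α₂·DIC; α₂ = 0.02523, so [CO3²⁻] = 0.02523 × 4.327 = 0.109 mmol/kg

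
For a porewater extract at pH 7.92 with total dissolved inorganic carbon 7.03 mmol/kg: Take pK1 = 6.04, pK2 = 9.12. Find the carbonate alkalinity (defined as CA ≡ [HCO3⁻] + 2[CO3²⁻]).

CA = [HCO3⁻] + 2[CO3²⁻] = (α₁ + 2α₂)·DIC
At pH 7.92: [H⁺]/K1 = 10^-1.88 = 0.013183, K2/[H⁺] = 10^-1.20 = 0.063096
α₁ = 1/(1 + 0.013183 + 0.063096) = 1/1.0763 = 0.9291; α₂ = α₁·K2/[H⁺] = 0.05862
α₁ + 2α₂ = 1.0464
CA = 1.0464 × 7.03 = 7.36 mmol/kg

CA = 7.36 mmol/kg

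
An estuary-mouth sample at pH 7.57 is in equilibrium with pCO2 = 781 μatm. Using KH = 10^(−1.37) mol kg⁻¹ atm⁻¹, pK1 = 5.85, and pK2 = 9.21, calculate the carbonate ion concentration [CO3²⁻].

[CO3²⁻] = 0.0401 mmol/kg

[CO2*] = KH · pCO2 = 10^(−1.37) × 781×10^-6 = 3.332×10^-5 mol/kg
α₀ = 1/(1 + K1/[H⁺] + K1K2/[H⁺]²) = 1/(1 + 10^+1.72 + 10^+0.08) = 0.01829
DIC = [CO2*]/α₀ = 3.332×10^-5 / 0.01829 = 1.822 mmol/kg
[CO3²⁻] = α₂·DIC; α₂ = 0.02199, so [CO3²⁻] = 0.02199 × 1.822 = 0.0401 mmol/kg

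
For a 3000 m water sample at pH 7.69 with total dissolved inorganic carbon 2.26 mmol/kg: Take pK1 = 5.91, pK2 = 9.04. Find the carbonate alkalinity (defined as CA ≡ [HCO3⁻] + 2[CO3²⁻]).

CA = [HCO3⁻] + 2[CO3²⁻] = (α₁ + 2α₂)·DIC
At pH 7.69: [H⁺]/K1 = 10^-1.78 = 0.016596, K2/[H⁺] = 10^-1.35 = 0.044668
α₁ = 1/(1 + 0.016596 + 0.044668) = 1/1.0613 = 0.9423; α₂ = α₁·K2/[H⁺] = 0.04209
α₁ + 2α₂ = 1.0265
CA = 1.0265 × 2.26 = 2.32 mmol/kg

CA = 2.32 mmol/kg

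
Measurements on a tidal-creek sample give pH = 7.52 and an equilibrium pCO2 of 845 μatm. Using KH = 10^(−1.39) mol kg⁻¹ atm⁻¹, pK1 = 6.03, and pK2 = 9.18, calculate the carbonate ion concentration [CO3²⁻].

[CO2*] = KH · pCO2 = 10^(−1.39) × 845×10^-6 = 3.442×10^-5 mol/kg
α₀ = 1/(1 + K1/[H⁺] + K1K2/[H⁺]²) = 1/(1 + 10^+1.49 + 10^-0.17) = 0.03069
DIC = [CO2*]/α₀ = 3.442×10^-5 / 0.03069 = 1.121 mmol/kg
[CO3²⁻] = α₂·DIC; α₂ = 0.02075, so [CO3²⁻] = 0.02075 × 1.121 = 0.0233 mmol/kg

[CO3²⁻] = 0.0233 mmol/kg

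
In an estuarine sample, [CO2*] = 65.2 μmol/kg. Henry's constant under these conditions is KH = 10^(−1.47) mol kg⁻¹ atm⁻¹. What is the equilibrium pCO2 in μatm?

KH = 10^(−1.47) = 3.388×10^-2 mol kg⁻¹ atm⁻¹
pCO2 = [CO2*]/KH = 65.2×10^-6 / 3.388×10^-2 = 1.92×10^-3 atm = 1920 μatm

pCO2 = 1920 μatm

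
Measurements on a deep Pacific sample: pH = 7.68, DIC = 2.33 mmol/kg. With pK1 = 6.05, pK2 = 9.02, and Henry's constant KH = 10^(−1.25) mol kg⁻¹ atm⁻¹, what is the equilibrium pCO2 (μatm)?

pCO2 = 908 μatm

α₀ = 1 / (1 + K1/[H⁺] + K1K2/[H⁺]²) = 1 / (1 + 10^+1.63 + 10^+0.29)
   = 1 / (1 + 42.658 + 1.9498) = 1/45.608 = 0.02193
[CO2*] = α₀ × DIC = 0.02193 × 2.33 = 0.05109 mmol/kg
pCO2 = [CO2*]/KH = 5.109×10^-5 / 5.623×10^-2 = 908 μatm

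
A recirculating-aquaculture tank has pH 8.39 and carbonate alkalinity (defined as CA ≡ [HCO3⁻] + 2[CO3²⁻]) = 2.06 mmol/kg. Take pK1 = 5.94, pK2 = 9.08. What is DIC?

CA = [HCO3⁻] + 2[CO3²⁻] = (α₁ + 2α₂)·DIC
At pH 8.39: [H⁺]/K1 = 10^-2.45 = 0.0035481, K2/[H⁺] = 10^-0.69 = 0.20417
α₁ = 1/(1 + 0.0035481 + 0.20417) = 1/1.2077 = 0.8280; α₂ = α₁·K2/[H⁺] = 0.1691
α₁ + 2α₂ = 1.1661
DIC = CA / (α₁ + 2α₂) = 2.06 / 1.1661 = 1.77 mmol/kg

DIC = 1.77 mmol/kg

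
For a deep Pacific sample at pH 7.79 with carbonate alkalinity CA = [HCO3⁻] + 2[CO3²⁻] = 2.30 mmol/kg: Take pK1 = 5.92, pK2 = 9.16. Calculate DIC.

DIC = 2.24 mmol/kg

CA = [HCO3⁻] + 2[CO3²⁻] = (α₁ + 2α₂)·DIC
At pH 7.79: [H⁺]/K1 = 10^-1.87 = 0.013490, K2/[H⁺] = 10^-1.37 = 0.042658
α₁ = 1/(1 + 0.013490 + 0.042658) = 1/1.0561 = 0.9468; α₂ = α₁·K2/[H⁺] = 0.04039
α₁ + 2α₂ = 1.0276
DIC = CA / (α₁ + 2α₂) = 2.30 / 1.0276 = 2.24 mmol/kg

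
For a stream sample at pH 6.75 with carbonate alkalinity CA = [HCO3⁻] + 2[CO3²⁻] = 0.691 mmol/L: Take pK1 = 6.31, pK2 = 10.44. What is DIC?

CA = [HCO3⁻] + 2[CO3²⁻] = (α₁ + 2α₂)·DIC
At pH 6.75: [H⁺]/K1 = 10^-0.44 = 0.36308, K2/[H⁺] = 10^-3.69 = 0.00020417
α₁ = 1/(1 + 0.36308 + 0.00020417) = 1/1.3633 = 0.7335; α₂ = α₁·K2/[H⁺] = 0.0001498
α₁ + 2α₂ = 0.7338
DIC = CA / (α₁ + 2α₂) = 0.691 / 0.7338 = 0.942 mmol/L

DIC = 0.942 mmol/L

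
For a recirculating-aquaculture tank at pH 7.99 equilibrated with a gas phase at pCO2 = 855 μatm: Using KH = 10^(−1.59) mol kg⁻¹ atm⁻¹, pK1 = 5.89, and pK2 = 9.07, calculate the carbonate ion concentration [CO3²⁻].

[CO3²⁻] = 0.230 mmol/kg

[CO2*] = KH · pCO2 = 10^(−1.59) × 855×10^-6 = 2.198×10^-5 mol/kg
α₀ = 1/(1 + K1/[H⁺] + K1K2/[H⁺]²) = 1/(1 + 10^+2.10 + 10^+1.02) = 0.007280
DIC = [CO2*]/α₀ = 2.198×10^-5 / 0.007280 = 3.019 mmol/kg
[CO3²⁻] = α₂·DIC; α₂ = 0.07623, so [CO3²⁻] = 0.07623 × 3.019 = 0.230 mmol/kg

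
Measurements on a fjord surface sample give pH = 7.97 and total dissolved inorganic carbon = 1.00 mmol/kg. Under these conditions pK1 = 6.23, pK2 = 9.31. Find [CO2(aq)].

[CO2*] = 17.1 μmol/kg

α₀ = 1 / (1 + K1/[H⁺] + K1K2/[H⁺]²) = 1 / (1 + 10^+1.74 + 10^+0.40)
   = 1 / (1 + 54.954 + 2.5119) = 1/58.466 = 0.01710
[CO2*] = α₀ × DIC = 0.01710 × 1.00 = 0.0171 mmol/kg = 17.1 μmol/kg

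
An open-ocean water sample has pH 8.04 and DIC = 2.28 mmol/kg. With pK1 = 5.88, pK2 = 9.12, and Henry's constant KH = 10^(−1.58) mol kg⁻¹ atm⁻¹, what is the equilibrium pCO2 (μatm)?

pCO2 = 550 μatm

α₀ = 1 / (1 + K1/[H⁺] + K1K2/[H⁺]²) = 1 / (1 + 10^+2.16 + 10^+1.08)
   = 1 / (1 + 144.54 + 12.023) = 1/157.57 = 0.006347
[CO2*] = α₀ × DIC = 0.006347 × 2.28 = 0.01447 mmol/kg = 14.47 μmol/kg
pCO2 = [CO2*]/KH = 1.447×10^-5 / 2.630×10^-2 = 550 μatm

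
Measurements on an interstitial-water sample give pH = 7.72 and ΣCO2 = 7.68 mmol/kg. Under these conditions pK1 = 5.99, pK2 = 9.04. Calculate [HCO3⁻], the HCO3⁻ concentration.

α₁ = 1 / (1 + [H⁺]/K1 + K2/[H⁺]) = 1 / (1 + 10^-1.73 + 10^-1.32)
   = 1 / (1 + 0.018621 + 0.047863) = 1/1.0665 = 0.9377
[HCO3⁻] = α₁ × DIC = 0.9377 × 7.68 = 7.20 mmol/kg

[HCO3⁻] = 7.20 mmol/kg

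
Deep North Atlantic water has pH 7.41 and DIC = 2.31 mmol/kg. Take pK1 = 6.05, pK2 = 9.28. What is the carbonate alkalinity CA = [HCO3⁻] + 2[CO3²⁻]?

CA = 2.24 mmol/kg

CA = [HCO3⁻] + 2[CO3²⁻] = (α₁ + 2α₂)·DIC
At pH 7.41: [H⁺]/K1 = 10^-1.36 = 0.043652, K2/[H⁺] = 10^-1.87 = 0.013490
α₁ = 1/(1 + 0.043652 + 0.013490) = 1/1.0571 = 0.9459; α₂ = α₁·K2/[H⁺] = 0.01276
α₁ + 2α₂ = 0.9715
CA = 0.9715 × 2.31 = 2.24 mmol/kg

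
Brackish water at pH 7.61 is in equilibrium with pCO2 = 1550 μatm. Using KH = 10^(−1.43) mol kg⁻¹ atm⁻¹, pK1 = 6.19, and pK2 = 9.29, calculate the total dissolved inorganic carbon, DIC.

DIC = 1.60 mmol/kg

[CO2*] = KH · pCO2 = 10^(−1.43) × 1550×10^-6 = 5.759×10^-5 mol/kg
α₀ = 1/(1 + K1/[H⁺] + K1K2/[H⁺]²) = 1/(1 + 10^+1.42 + 10^-0.26) = 0.03590
DIC = [CO2*]/α₀ = 5.759×10^-5 / 0.03590 = 1.60 mmol/kg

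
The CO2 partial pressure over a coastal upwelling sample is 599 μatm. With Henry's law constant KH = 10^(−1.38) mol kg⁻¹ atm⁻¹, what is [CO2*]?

[CO2*] = 25.0 μmol/kg

KH = 10^(−1.38) = 4.169×10^-2 mol kg⁻¹ atm⁻¹
[CO2*] = KH · pCO2 = 4.169×10^-2 × 599×10^-6 atm = 2.50×10^-5 mol/kg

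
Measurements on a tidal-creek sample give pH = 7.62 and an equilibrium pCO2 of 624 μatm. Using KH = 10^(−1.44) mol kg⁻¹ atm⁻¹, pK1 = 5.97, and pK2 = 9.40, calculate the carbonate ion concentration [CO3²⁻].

[CO2*] = KH · pCO2 = 10^(−1.44) × 624×10^-6 = 2.266×10^-5 mol/kg
α₀ = 1/(1 + K1/[H⁺] + K1K2/[H⁺]²) = 1/(1 + 10^+1.65 + 10^-0.13) = 0.02155
DIC = [CO2*]/α₀ = 2.266×10^-5 / 0.02155 = 1.051 mmol/kg
[CO3²⁻] = α₂·DIC; α₂ = 0.01597, so [CO3²⁻] = 0.01597 × 1.051 = 0.0168 mmol/kg = 16.8 μmol/kg

[CO3²⁻] = 16.8 μmol/kg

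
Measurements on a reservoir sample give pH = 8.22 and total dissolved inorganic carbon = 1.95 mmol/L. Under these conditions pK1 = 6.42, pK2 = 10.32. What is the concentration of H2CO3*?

α₀ = 1 / (1 + K1/[H⁺] + K1K2/[H⁺]²) = 1 / (1 + 10^+1.80 + 10^-0.30)
   = 1 / (1 + 63.096 + 0.50119) = 1/64.597 = 0.01548
[CO2*] = α₀ × DIC = 0.01548 × 1.95 = 0.0302 mmol/L

[CO2*] = 0.0302 mmol/L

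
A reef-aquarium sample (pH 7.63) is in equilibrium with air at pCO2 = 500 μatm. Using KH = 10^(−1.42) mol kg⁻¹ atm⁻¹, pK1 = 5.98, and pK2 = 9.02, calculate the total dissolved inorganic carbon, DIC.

[CO2*] = KH · pCO2 = 10^(−1.42) × 500×10^-6 = 1.901×10^-5 mol/kg
α₀ = 1/(1 + K1/[H⁺] + K1K2/[H⁺]²) = 1/(1 + 10^+1.65 + 10^+0.26) = 0.02106
DIC = [CO2*]/α₀ = 1.901×10^-5 / 0.02106 = 0.903 mmol/kg

DIC = 0.903 mmol/kg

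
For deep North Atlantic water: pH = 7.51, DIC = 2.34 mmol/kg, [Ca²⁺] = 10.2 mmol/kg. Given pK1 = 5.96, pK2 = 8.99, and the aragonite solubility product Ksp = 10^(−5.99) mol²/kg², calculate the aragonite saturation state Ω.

Ω = 0.728

α₂ = 1 / (1 + [H⁺]/K2 + [H⁺]²/(K1K2)) = 1 / (1 + 10^+1.48 + 10^-0.07)
   = 1 / (1 + 30.200 + 0.85114) = 1/32.051 = 0.03120
[CO3²⁻] = α₂ × DIC = 0.03120 × 2.34 = 0.07301 mmol/kg
Ksp = 10^(−5.99) = 1.023×10^-6
Ω = [Ca²⁺][CO3²⁻]/Ksp = (10.2×10^-3)(7.301×10^-5) / 1.023×10^-6 = 0.728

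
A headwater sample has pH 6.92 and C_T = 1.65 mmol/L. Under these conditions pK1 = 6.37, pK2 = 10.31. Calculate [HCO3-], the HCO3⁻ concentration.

[HCO3⁻] = 1.29 mmol/L

α₁ = 1 / (1 + [H⁺]/K1 + K2/[H⁺]) = 1 / (1 + 10^-0.55 + 10^-3.39)
   = 1 / (1 + 0.28184 + 0.00040738) = 1/1.2822 = 0.7799
[HCO3⁻] = α₁ × DIC = 0.7799 × 1.65 = 1.29 mmol/L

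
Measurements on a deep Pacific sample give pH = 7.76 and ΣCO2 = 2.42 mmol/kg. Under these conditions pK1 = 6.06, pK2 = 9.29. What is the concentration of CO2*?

[CO2*] = 0.0460 mmol/kg

α₀ = 1 / (1 + K1/[H⁺] + K1K2/[H⁺]²) = 1 / (1 + 10^+1.70 + 10^+0.17)
   = 1 / (1 + 50.119 + 1.4791) = 1/52.598 = 0.01901
[CO2*] = α₀ × DIC = 0.01901 × 2.42 = 0.0460 mmol/kg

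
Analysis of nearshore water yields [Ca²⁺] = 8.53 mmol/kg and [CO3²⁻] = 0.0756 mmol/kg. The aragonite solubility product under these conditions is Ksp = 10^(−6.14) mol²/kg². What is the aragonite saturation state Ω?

Ω = 0.890

Ksp = 10^(−6.14) = 7.244×10^-7
Ω = [Ca²⁺][CO3²⁻]/Ksp = (8.53×10^-3)(0.0756×10^-3) / 7.244×10^-7 = 0.890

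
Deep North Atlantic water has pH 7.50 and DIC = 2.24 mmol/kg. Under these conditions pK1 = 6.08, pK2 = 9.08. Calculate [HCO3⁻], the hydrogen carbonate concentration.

α₁ = 1 / (1 + [H⁺]/K1 + K2/[H⁺]) = 1 / (1 + 10^-1.42 + 10^-1.58)
   = 1 / (1 + 0.038019 + 0.026303) = 1/1.0643 = 0.9396
[HCO3⁻] = α₁ × DIC = 0.9396 × 2.24 = 2.10 mmol/kg

[HCO3⁻] = 2.10 mmol/kg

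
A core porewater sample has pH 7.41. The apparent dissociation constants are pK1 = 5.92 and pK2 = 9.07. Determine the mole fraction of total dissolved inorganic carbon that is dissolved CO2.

α₀ = 1 / (1 + K1/[H⁺] + K1K2/[H⁺]²) = 1 / (1 + 10^+1.49 + 10^-0.17)
   = 1 / (1 + 30.903 + 0.67608) = 1/32.579 = 0.03069

α₀ = 0.0307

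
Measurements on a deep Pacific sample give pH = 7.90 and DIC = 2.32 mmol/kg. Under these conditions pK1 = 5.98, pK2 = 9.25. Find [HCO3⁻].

[HCO3⁻] = 2.20 mmol/kg

α₁ = 1 / (1 + [H⁺]/K1 + K2/[H⁺]) = 1 / (1 + 10^-1.92 + 10^-1.35)
   = 1 / (1 + 0.012023 + 0.044668) = 1/1.0567 = 0.9464
[HCO3⁻] = α₁ × DIC = 0.9464 × 2.32 = 2.20 mmol/kg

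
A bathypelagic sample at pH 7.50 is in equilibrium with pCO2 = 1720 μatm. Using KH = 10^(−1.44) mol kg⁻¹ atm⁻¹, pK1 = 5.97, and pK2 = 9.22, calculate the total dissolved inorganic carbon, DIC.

[CO2*] = KH · pCO2 = 10^(−1.44) × 1720×10^-6 = 6.245×10^-5 mol/kg
α₀ = 1/(1 + K1/[H⁺] + K1K2/[H⁺]²) = 1/(1 + 10^+1.53 + 10^-0.19) = 0.02815
DIC = [CO2*]/α₀ = 6.245×10^-5 / 0.02815 = 2.22 mmol/kg

DIC = 2.22 mmol/kg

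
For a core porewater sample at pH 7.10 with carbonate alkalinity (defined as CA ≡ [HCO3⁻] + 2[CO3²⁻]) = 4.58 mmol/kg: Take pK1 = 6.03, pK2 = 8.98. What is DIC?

CA = [HCO3⁻] + 2[CO3²⁻] = (α₁ + 2α₂)·DIC
At pH 7.10: [H⁺]/K1 = 10^-1.07 = 0.085114, K2/[H⁺] = 10^-1.88 = 0.013183
α₁ = 1/(1 + 0.085114 + 0.013183) = 1/1.0983 = 0.9105; α₂ = α₁·K2/[H⁺] = 0.01200
α₁ + 2α₂ = 0.9345
DIC = CA / (α₁ + 2α₂) = 4.58 / 0.9345 = 4.90 mmol/kg

DIC = 4.90 mmol/kg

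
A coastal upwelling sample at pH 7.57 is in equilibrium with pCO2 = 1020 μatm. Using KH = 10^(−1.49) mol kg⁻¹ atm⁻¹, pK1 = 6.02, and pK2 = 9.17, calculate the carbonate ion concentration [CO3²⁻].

[CO2*] = KH · pCO2 = 10^(−1.49) × 1020×10^-6 = 3.301×10^-5 mol/kg
α₀ = 1/(1 + K1/[H⁺] + K1K2/[H⁺]²) = 1/(1 + 10^+1.55 + 10^-0.05) = 0.02676
DIC = [CO2*]/α₀ = 3.301×10^-5 / 0.02676 = 1.234 mmol/kg
[CO3²⁻] = α₂·DIC; α₂ = 0.02385, so [CO3²⁻] = 0.02385 × 1.234 = 0.0294 mmol/kg

[CO3²⁻] = 0.0294 mmol/kg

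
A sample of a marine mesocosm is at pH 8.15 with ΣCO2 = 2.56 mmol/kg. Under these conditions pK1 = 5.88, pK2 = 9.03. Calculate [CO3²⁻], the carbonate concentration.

α₂ = 1 / (1 + [H⁺]/K2 + [H⁺]²/(K1K2)) = 1 / (1 + 10^+0.88 + 10^-1.39)
   = 1 / (1 + 7.5858 + 0.040738) = 1/8.6265 = 0.1159
[CO3²⁻] = α₂ × DIC = 0.1159 × 2.56 = 0.297 mmol/kg

[CO3²⁻] = 0.297 mmol/kg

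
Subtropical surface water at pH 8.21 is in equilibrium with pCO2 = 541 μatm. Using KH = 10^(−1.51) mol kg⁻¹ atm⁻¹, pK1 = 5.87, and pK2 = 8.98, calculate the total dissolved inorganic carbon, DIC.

DIC = 4.30 mmol/kg

[CO2*] = KH · pCO2 = 10^(−1.51) × 541×10^-6 = 1.672×10^-5 mol/kg
α₀ = 1/(1 + K1/[H⁺] + K1K2/[H⁺]²) = 1/(1 + 10^+2.34 + 10^+1.57) = 0.003892
DIC = [CO2*]/α₀ = 1.672×10^-5 / 0.003892 = 4.30 mmol/kg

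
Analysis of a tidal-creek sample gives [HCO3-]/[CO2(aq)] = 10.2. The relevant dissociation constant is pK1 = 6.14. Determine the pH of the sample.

pH = 7.15

From K1 = [H⁺][HCO3-]/[CO2(aq)]:  pH = pK1 + log₁₀([HCO3-]/[CO2(aq)])
log₁₀(10.2) = +1.009
pH = 6.14 + (+1.009) = 7.15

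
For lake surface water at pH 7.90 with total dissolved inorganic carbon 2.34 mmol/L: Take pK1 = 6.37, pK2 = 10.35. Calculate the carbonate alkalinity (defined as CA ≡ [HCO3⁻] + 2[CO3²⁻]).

CA = 2.28 mmol/L

CA = [HCO3⁻] + 2[CO3²⁻] = (α₁ + 2α₂)·DIC
At pH 7.90: [H⁺]/K1 = 10^-1.53 = 0.029512, K2/[H⁺] = 10^-2.45 = 0.0035481
α₁ = 1/(1 + 0.029512 + 0.0035481) = 1/1.0331 = 0.9680; α₂ = α₁·K2/[H⁺] = 0.003435
α₁ + 2α₂ = 0.9749
CA = 0.9749 × 2.34 = 2.28 mmol/L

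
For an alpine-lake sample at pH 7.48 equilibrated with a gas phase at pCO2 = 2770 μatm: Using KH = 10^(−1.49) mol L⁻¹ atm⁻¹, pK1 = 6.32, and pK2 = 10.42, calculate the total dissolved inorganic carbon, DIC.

[CO2*] = KH · pCO2 = 10^(−1.49) × 2770×10^-6 = 8.964×10^-5 mol/L
α₀ = 1/(1 + K1/[H⁺] + K1K2/[H⁺]²) = 1/(1 + 10^+1.16 + 10^-1.78) = 0.06464
DIC = [CO2*]/α₀ = 8.964×10^-5 / 0.06464 = 1.39 mmol/L

DIC = 1.39 mmol/L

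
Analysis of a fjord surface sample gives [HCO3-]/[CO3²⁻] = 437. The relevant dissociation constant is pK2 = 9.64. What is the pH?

pH = 7.00

From K2 = [H⁺][CO3²⁻]/[HCO3-]:  pH = pK2 − log₁₀([HCO3-]/[CO3²⁻])
log₁₀(437) = +2.640
pH = 9.64 − (+2.640) = 7.00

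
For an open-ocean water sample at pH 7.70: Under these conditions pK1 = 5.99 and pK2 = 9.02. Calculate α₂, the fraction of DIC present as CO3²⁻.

α₂ = 1 / (1 + [H⁺]/K2 + [H⁺]²/(K1K2)) = 1 / (1 + 10^+1.32 + 10^-0.39)
   = 1 / (1 + 20.893 + 0.40738) = 1/22.300 = 0.04484

α₂ = 0.0448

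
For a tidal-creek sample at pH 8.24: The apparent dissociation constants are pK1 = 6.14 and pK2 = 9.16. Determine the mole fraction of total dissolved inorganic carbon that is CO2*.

α₀ = 0.00704

α₀ = 1 / (1 + K1/[H⁺] + K1K2/[H⁺]²) = 1 / (1 + 10^+2.10 + 10^+1.18)
   = 1 / (1 + 125.89 + 15.136) = 1/142.03 = 0.007041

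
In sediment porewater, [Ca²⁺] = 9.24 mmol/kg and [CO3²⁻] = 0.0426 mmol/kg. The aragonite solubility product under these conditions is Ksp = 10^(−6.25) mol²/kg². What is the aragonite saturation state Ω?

Ω = 0.700

Ksp = 10^(−6.25) = 5.623×10^-7
Ω = [Ca²⁺][CO3²⁻]/Ksp = (9.24×10^-3)(0.0426×10^-3) / 5.623×10^-7 = 0.700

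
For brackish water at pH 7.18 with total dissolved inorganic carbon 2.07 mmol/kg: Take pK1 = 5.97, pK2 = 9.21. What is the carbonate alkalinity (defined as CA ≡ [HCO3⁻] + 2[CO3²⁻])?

CA = 1.97 mmol/kg

CA = [HCO3⁻] + 2[CO3²⁻] = (α₁ + 2α₂)·DIC
At pH 7.18: [H⁺]/K1 = 10^-1.21 = 0.061660, K2/[H⁺] = 10^-2.03 = 0.0093325
α₁ = 1/(1 + 0.061660 + 0.0093325) = 1/1.0710 = 0.9337; α₂ = α₁·K2/[H⁺] = 0.008714
α₁ + 2α₂ = 0.9511
CA = 0.9511 × 2.07 = 1.97 mmol/kg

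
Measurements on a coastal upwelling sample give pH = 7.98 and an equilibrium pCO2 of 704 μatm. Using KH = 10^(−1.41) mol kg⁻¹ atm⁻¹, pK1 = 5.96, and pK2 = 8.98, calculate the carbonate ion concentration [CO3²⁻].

[CO2*] = KH · pCO2 = 10^(−1.41) × 704×10^-6 = 2.739×10^-5 mol/kg
α₀ = 1/(1 + K1/[H⁺] + K1K2/[H⁺]²) = 1/(1 + 10^+2.02 + 10^+1.02) = 0.008607
DIC = [CO2*]/α₀ = 2.739×10^-5 / 0.008607 = 3.182 mmol/kg
[CO3²⁻] = α₂·DIC; α₂ = 0.09013, so [CO3²⁻] = 0.09013 × 3.182 = 0.287 mmol/kg

[CO3²⁻] = 0.287 mmol/kg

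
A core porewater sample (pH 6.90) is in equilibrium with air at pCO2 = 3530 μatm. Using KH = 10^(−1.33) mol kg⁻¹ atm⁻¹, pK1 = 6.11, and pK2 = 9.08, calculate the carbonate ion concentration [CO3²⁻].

[CO3²⁻] = 6.73 μmol/kg

[CO2*] = KH · pCO2 = 10^(−1.33) × 3530×10^-6 = 1.651×10^-4 mol/kg
α₀ = 1/(1 + K1/[H⁺] + K1K2/[H⁺]²) = 1/(1 + 10^+0.79 + 10^-1.39) = 0.1388
DIC = [CO2*]/α₀ = 1.651×10^-4 / 0.1388 = 1.190 mmol/kg
[CO3²⁻] = α₂·DIC; α₂ = 0.005653, so [CO3²⁻] = 0.005653 × 1.190 = 0.00673 mmol/kg = 6.73 μmol/kg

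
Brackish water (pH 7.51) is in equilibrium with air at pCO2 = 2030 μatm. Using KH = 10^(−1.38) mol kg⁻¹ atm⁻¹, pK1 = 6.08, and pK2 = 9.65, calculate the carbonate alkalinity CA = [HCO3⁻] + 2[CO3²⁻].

[CO2*] = KH · pCO2 = 10^(−1.38) × 2030×10^-6 = 8.462×10^-5 mol/kg
α₀ = 1/(1 + K1/[H⁺] + K1K2/[H⁺]²) = 1/(1 + 10^+1.43 + 10^-0.71) = 0.03557
DIC = [CO2*]/α₀ = 8.462×10^-5 / 0.03557 = 2.379 mmol/kg
CA = (α₁ + 2α₂)·DIC = (0.9575 + 2×0.006936) × 2.379 = 2.31 mmol/kg

CA = 2.31 mmol/kg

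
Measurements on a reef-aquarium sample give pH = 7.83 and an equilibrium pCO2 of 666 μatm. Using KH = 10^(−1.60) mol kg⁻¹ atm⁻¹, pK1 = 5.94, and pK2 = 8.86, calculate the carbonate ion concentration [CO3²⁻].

[CO2*] = KH · pCO2 = 10^(−1.60) × 666×10^-6 = 1.673×10^-5 mol/kg
α₀ = 1/(1 + K1/[H⁺] + K1K2/[H⁺]²) = 1/(1 + 10^+1.89 + 10^+0.86) = 0.01165
DIC = [CO2*]/α₀ = 1.673×10^-5 / 0.01165 = 1.437 mmol/kg
[CO3²⁻] = α₂·DIC; α₂ = 0.08437, so [CO3²⁻] = 0.08437 × 1.437 = 0.121 mmol/kg

[CO3²⁻] = 0.121 mmol/kg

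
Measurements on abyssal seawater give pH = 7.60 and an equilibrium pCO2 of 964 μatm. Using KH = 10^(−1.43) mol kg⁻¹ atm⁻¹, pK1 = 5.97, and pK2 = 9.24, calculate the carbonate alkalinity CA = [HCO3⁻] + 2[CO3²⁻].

[CO2*] = KH · pCO2 = 10^(−1.43) × 964×10^-6 = 3.582×10^-5 mol/kg
α₀ = 1/(1 + K1/[H⁺] + K1K2/[H⁺]²) = 1/(1 + 10^+1.63 + 10^-0.01) = 0.02240
DIC = [CO2*]/α₀ = 3.582×10^-5 / 0.02240 = 1.599 mmol/kg
CA = (α₁ + 2α₂)·DIC = (0.9557 + 2×0.02189) × 1.599 = 1.60 mmol/kg

CA = 1.60 mmol/kg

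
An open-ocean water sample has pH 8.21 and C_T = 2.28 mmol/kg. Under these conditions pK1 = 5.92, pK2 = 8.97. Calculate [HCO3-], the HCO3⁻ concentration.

[HCO3⁻] = 1.93 mmol/kg

α₁ = 1 / (1 + [H⁺]/K1 + K2/[H⁺]) = 1 / (1 + 10^-2.29 + 10^-0.76)
   = 1 / (1 + 0.0051286 + 0.17378) = 1/1.1789 = 0.8482
[HCO3⁻] = α₁ × DIC = 0.8482 × 2.28 = 1.93 mmol/kg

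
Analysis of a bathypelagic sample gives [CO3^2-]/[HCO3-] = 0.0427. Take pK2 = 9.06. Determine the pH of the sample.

From K2 = [H⁺][CO3^2-]/[HCO3-]:  pH = pK2 + log₁₀([CO3^2-]/[HCO3-])
log₁₀(0.0427) = -1.370
pH = 9.06 + (-1.370) = 7.69

pH = 7.69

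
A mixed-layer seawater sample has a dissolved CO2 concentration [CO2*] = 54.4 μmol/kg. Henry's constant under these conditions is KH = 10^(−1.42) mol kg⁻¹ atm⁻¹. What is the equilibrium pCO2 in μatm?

pCO2 = 1430 μatm

KH = 10^(−1.42) = 3.802×10^-2 mol kg⁻¹ atm⁻¹
pCO2 = [CO2*]/KH = 54.4×10^-6 / 3.802×10^-2 = 1.43×10^-3 atm = 1430 μatm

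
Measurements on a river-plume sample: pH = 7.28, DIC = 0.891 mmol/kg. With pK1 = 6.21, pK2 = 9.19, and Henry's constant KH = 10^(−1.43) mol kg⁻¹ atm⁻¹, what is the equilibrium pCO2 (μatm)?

α₀ = 1 / (1 + K1/[H⁺] + K1K2/[H⁺]²) = 1 / (1 + 10^+1.07 + 10^-0.84)
   = 1 / (1 + 11.749 + 0.14454) = 1/12.894 = 0.07756
[CO2*] = α₀ × DIC = 0.07756 × 0.891 = 0.06910 mmol/kg
pCO2 = [CO2*]/KH = 6.910×10^-5 / 3.715×10^-2 = 1860 μatm

pCO2 = 1860 μatm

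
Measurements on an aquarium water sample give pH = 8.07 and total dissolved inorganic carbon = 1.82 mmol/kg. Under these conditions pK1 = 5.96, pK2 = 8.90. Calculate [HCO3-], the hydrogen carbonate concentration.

[HCO3⁻] = 1.57 mmol/kg

α₁ = 1 / (1 + [H⁺]/K1 + K2/[H⁺]) = 1 / (1 + 10^-2.11 + 10^-0.83)
   = 1 / (1 + 0.0077625 + 0.14791) = 1/1.1557 = 0.8653
[HCO3⁻] = α₁ × DIC = 0.8653 × 1.82 = 1.57 mmol/kg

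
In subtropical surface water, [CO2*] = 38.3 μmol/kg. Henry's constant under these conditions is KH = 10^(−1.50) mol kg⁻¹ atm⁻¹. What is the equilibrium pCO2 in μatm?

pCO2 = 1210 μatm

KH = 10^(−1.50) = 3.162×10^-2 mol kg⁻¹ atm⁻¹
pCO2 = [CO2*]/KH = 38.3×10^-6 / 3.162×10^-2 = 1.21×10^-3 atm = 1210 μatm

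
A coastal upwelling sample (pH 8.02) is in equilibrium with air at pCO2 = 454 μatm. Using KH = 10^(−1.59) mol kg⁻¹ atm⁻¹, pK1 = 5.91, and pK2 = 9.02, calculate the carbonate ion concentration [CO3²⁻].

[CO2*] = KH · pCO2 = 10^(−1.59) × 454×10^-6 = 1.167×10^-5 mol/kg
α₀ = 1/(1 + K1/[H⁺] + K1K2/[H⁺]²) = 1/(1 + 10^+2.11 + 10^+1.11) = 0.007007
DIC = [CO2*]/α₀ = 1.167×10^-5 / 0.007007 = 1.665 mmol/kg
[CO3²⁻] = α₂·DIC; α₂ = 0.09027, so [CO3²⁻] = 0.09027 × 1.665 = 0.150 mmol/kg

[CO3²⁻] = 0.150 mmol/kg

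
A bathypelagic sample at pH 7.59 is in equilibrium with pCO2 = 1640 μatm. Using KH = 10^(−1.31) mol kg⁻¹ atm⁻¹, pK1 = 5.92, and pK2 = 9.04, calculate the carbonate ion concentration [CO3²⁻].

[CO3²⁻] = 0.133 mmol/kg

[CO2*] = KH · pCO2 = 10^(−1.31) × 1640×10^-6 = 8.032×10^-5 mol/kg
α₀ = 1/(1 + K1/[H⁺] + K1K2/[H⁺]²) = 1/(1 + 10^+1.67 + 10^+0.22) = 0.02023
DIC = [CO2*]/α₀ = 8.032×10^-5 / 0.02023 = 3.971 mmol/kg
[CO3²⁻] = α₂·DIC; α₂ = 0.03357, so [CO3²⁻] = 0.03357 × 3.971 = 0.133 mmol/kg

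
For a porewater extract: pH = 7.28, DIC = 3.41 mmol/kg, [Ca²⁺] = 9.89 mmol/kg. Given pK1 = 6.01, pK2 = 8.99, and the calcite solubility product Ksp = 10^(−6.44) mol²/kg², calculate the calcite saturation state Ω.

Ω = 1.69

α₂ = 1 / (1 + [H⁺]/K2 + [H⁺]²/(K1K2)) = 1 / (1 + 10^+1.71 + 10^+0.44)
   = 1 / (1 + 51.286 + 2.7542) = 1/55.040 = 0.01817
[CO3²⁻] = α₂ × DIC = 0.01817 × 3.41 = 0.06195 mmol/kg
Ksp = 10^(−6.44) = 3.631×10^-7
Ω = [Ca²⁺][CO3²⁻]/Ksp = (9.89×10^-3)(6.195×10^-5) / 3.631×10^-7 = 1.69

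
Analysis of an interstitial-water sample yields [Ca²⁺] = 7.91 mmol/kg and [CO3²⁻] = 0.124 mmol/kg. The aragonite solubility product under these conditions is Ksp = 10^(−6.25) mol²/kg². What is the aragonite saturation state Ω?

Ω = 1.74

Ksp = 10^(−6.25) = 5.623×10^-7
Ω = [Ca²⁺][CO3²⁻]/Ksp = (7.91×10^-3)(0.124×10^-3) / 5.623×10^-7 = 1.74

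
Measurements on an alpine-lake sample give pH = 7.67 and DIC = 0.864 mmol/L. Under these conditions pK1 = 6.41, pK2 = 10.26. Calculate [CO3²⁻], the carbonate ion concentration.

[CO3²⁻] = 2.10 μmol/L

α₂ = 1 / (1 + [H⁺]/K2 + [H⁺]²/(K1K2)) = 1 / (1 + 10^+2.59 + 10^+1.33)
   = 1 / (1 + 389.05 + 21.380) = 1/411.42 = 0.002431
[CO3²⁻] = α₂ × DIC = 0.002431 × 0.864 = 0.00210 mmol/L = 2.10 μmol/L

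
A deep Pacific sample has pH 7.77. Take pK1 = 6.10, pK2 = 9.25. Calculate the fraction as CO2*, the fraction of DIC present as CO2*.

α₀ = 1 / (1 + K1/[H⁺] + K1K2/[H⁺]²) = 1 / (1 + 10^+1.67 + 10^+0.19)
   = 1 / (1 + 46.774 + 1.5488) = 1/49.322 = 0.02027

α₀ = 0.0203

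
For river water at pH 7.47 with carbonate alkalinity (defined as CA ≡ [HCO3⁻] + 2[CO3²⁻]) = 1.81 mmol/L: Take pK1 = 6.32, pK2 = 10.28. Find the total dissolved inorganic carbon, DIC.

CA = [HCO3⁻] + 2[CO3²⁻] = (α₁ + 2α₂)·DIC
At pH 7.47: [H⁺]/K1 = 10^-1.15 = 0.070795, K2/[H⁺] = 10^-2.81 = 0.0015488
α₁ = 1/(1 + 0.070795 + 0.0015488) = 1/1.0723 = 0.9325; α₂ = α₁·K2/[H⁺] = 0.001444
α₁ + 2α₂ = 0.9354
DIC = CA / (α₁ + 2α₂) = 1.81 / 0.9354 = 1.93 mmol/L

DIC = 1.93 mmol/L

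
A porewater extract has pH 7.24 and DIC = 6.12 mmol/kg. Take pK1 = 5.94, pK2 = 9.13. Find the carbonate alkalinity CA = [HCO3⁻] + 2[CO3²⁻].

CA = 5.91 mmol/kg

CA = [HCO3⁻] + 2[CO3²⁻] = (α₁ + 2α₂)·DIC
At pH 7.24: [H⁺]/K1 = 10^-1.30 = 0.050119, K2/[H⁺] = 10^-1.89 = 0.012882
α₁ = 1/(1 + 0.050119 + 0.012882) = 1/1.0630 = 0.9407; α₂ = α₁·K2/[H⁺] = 0.01212
α₁ + 2α₂ = 0.9650
CA = 0.9650 × 6.12 = 5.91 mmol/kg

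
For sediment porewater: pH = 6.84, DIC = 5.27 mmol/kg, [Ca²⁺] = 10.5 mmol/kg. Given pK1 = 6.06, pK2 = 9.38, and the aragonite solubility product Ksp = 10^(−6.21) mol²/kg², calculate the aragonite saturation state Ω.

Ω = 0.221

α₂ = 1 / (1 + [H⁺]/K2 + [H⁺]²/(K1K2)) = 1 / (1 + 10^+2.54 + 10^+1.76)
   = 1 / (1 + 346.74 + 57.544) = 1/405.28 = 0.002467
[CO3²⁻] = α₂ × DIC = 0.002467 × 5.27 = 0.01300 mmol/kg = 13.00 μmol/kg
Ksp = 10^(−6.21) = 6.166×10^-7
Ω = [Ca²⁺][CO3²⁻]/Ksp = (10.5×10^-3)(1.300×10^-5) / 6.166×10^-7 = 0.221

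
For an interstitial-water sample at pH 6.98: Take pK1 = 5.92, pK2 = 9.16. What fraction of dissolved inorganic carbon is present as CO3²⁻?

α₂ = 1 / (1 + [H⁺]/K2 + [H⁺]²/(K1K2)) = 1 / (1 + 10^+2.18 + 10^+1.12)
   = 1 / (1 + 151.36 + 13.183) = 1/165.54 = 0.006041

α₂ = 0.00604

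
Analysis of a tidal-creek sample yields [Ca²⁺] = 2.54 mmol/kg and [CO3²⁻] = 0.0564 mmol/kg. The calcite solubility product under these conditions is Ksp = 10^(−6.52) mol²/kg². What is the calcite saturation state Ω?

Ksp = 10^(−6.52) = 3.020×10^-7
Ω = [Ca²⁺][CO3²⁻]/Ksp = (2.54×10^-3)(0.0564×10^-3) / 3.020×10^-7 = 0.474

Ω = 0.474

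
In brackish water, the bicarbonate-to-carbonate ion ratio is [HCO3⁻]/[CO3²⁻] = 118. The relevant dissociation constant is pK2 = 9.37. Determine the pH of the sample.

pH = 7.30

From K2 = [H⁺][CO3²⁻]/[HCO3⁻]:  pH = pK2 − log₁₀([HCO3⁻]/[CO3²⁻])
log₁₀(118) = +2.072
pH = 9.37 − (+2.072) = 7.30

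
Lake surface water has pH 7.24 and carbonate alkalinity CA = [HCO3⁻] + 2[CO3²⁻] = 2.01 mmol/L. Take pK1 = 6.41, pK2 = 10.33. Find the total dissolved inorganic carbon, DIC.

DIC = 2.31 mmol/L

CA = [HCO3⁻] + 2[CO3²⁻] = (α₁ + 2α₂)·DIC
At pH 7.24: [H⁺]/K1 = 10^-0.83 = 0.14791, K2/[H⁺] = 10^-3.09 = 0.00081283
α₁ = 1/(1 + 0.14791 + 0.00081283) = 1/1.1487 = 0.8705; α₂ = α₁·K2/[H⁺] = 0.0007076
α₁ + 2α₂ = 0.8719
DIC = CA / (α₁ + 2α₂) = 2.01 / 0.8719 = 2.31 mmol/L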